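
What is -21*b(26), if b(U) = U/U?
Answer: -21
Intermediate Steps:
b(U) = 1
-21*b(26) = -21*1 = -21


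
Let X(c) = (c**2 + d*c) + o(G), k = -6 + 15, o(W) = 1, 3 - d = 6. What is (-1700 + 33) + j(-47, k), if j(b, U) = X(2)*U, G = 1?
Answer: -1676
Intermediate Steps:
d = -3 (d = 3 - 1*6 = 3 - 6 = -3)
k = 9
X(c) = 1 + c**2 - 3*c (X(c) = (c**2 - 3*c) + 1 = 1 + c**2 - 3*c)
j(b, U) = -U (j(b, U) = (1 + 2**2 - 3*2)*U = (1 + 4 - 6)*U = -U)
(-1700 + 33) + j(-47, k) = (-1700 + 33) - 1*9 = -1667 - 9 = -1676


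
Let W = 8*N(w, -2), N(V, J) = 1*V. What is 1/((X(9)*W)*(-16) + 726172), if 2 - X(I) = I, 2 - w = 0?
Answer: 1/727964 ≈ 1.3737e-6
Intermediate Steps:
w = 2 (w = 2 - 1*0 = 2 + 0 = 2)
N(V, J) = V
X(I) = 2 - I
W = 16 (W = 8*2 = 16)
1/((X(9)*W)*(-16) + 726172) = 1/(((2 - 1*9)*16)*(-16) + 726172) = 1/(((2 - 9)*16)*(-16) + 726172) = 1/(-7*16*(-16) + 726172) = 1/(-112*(-16) + 726172) = 1/(1792 + 726172) = 1/727964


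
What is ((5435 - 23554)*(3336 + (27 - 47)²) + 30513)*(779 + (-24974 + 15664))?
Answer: 577225127701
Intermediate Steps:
((5435 - 23554)*(3336 + (27 - 47)²) + 30513)*(779 + (-24974 + 15664)) = (-18119*(3336 + (-20)²) + 30513)*(779 - 9310) = (-18119*(3336 + 400) + 30513)*(-8531) = (-18119*3736 + 30513)*(-8531) = (-67692584 + 30513)*(-8531) = -67662071*(-8531) = 577225127701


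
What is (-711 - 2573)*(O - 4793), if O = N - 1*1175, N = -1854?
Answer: 25687448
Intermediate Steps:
O = -3029 (O = -1854 - 1*1175 = -1854 - 1175 = -3029)
(-711 - 2573)*(O - 4793) = (-711 - 2573)*(-3029 - 4793) = -3284*(-7822) = 25687448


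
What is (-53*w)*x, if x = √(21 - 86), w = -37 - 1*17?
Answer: 2862*I*√65 ≈ 23074.0*I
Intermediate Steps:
w = -54 (w = -37 - 17 = -54)
x = I*√65 (x = √(-65) = I*√65 ≈ 8.0623*I)
(-53*w)*x = (-53*(-54))*(I*√65) = 2862*(I*√65) = 2862*I*√65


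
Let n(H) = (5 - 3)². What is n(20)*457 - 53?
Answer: 1775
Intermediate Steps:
n(H) = 4 (n(H) = 2² = 4)
n(20)*457 - 53 = 4*457 - 53 = 1828 - 53 = 1775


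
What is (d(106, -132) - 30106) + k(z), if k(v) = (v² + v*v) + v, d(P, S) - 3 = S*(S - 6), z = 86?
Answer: 2991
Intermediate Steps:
d(P, S) = 3 + S*(-6 + S) (d(P, S) = 3 + S*(S - 6) = 3 + S*(-6 + S))
k(v) = v + 2*v² (k(v) = (v² + v²) + v = 2*v² + v = v + 2*v²)
(d(106, -132) - 30106) + k(z) = ((3 + (-132)² - 6*(-132)) - 30106) + 86*(1 + 2*86) = ((3 + 17424 + 792) - 30106) + 86*(1 + 172) = (18219 - 30106) + 86*173 = -11887 + 14878 = 2991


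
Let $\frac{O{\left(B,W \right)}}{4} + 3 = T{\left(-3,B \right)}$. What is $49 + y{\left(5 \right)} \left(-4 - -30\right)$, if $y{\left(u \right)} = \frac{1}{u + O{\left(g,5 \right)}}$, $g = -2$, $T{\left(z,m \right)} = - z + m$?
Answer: $\frac{121}{3} \approx 40.333$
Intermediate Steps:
$T{\left(z,m \right)} = m - z$
$O{\left(B,W \right)} = 4 B$ ($O{\left(B,W \right)} = -12 + 4 \left(B - -3\right) = -12 + 4 \left(B + 3\right) = -12 + 4 \left(3 + B\right) = -12 + \left(12 + 4 B\right) = 4 B$)
$y{\left(u \right)} = \frac{1}{-8 + u}$ ($y{\left(u \right)} = \frac{1}{u + 4 \left(-2\right)} = \frac{1}{u - 8} = \frac{1}{-8 + u}$)
$49 + y{\left(5 \right)} \left(-4 - -30\right) = 49 + \frac{-4 - -30}{-8 + 5} = 49 + \frac{-4 + 30}{-3} = 49 - \frac{26}{3} = \frac{121}{3}$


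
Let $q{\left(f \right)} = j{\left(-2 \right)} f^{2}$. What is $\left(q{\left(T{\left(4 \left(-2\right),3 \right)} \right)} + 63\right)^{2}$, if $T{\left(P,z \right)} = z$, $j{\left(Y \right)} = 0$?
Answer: $3969$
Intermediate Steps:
$q{\left(f \right)} = 0$ ($q{\left(f \right)} = 0 f^{2} = 0$)
$\left(q{\left(T{\left(4 \left(-2\right),3 \right)} \right)} + 63\right)^{2} = \left(0 + 63\right)^{2} = 63^{2} = 3969$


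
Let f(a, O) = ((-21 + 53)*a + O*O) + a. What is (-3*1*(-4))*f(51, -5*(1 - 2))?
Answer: 20496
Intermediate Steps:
f(a, O) = O² + 33*a (f(a, O) = (32*a + O²) + a = (O² + 32*a) + a = O² + 33*a)
(-3*1*(-4))*f(51, -5*(1 - 2)) = (-3*1*(-4))*((-5*(1 - 2))² + 33*51) = (-3*(-4))*((-5*(-1))² + 1683) = 12*(5² + 1683) = 12*(25 + 1683) = 12*1708 = 20496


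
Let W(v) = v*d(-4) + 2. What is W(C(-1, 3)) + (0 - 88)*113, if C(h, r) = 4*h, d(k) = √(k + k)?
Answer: -9942 - 8*I*√2 ≈ -9942.0 - 11.314*I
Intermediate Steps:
d(k) = √2*√k (d(k) = √(2*k) = √2*√k)
W(v) = 2 + 2*I*v*√2 (W(v) = v*(√2*√(-4)) + 2 = v*(√2*(2*I)) + 2 = v*(2*I*√2) + 2 = 2*I*v*√2 + 2 = 2 + 2*I*v*√2)
W(C(-1, 3)) + (0 - 88)*113 = (2 + 2*I*(4*(-1))*√2) + (0 - 88)*113 = (2 + 2*I*(-4)*√2) - 88*113 = (2 - 8*I*√2) - 9944 = -9942 - 8*I*√2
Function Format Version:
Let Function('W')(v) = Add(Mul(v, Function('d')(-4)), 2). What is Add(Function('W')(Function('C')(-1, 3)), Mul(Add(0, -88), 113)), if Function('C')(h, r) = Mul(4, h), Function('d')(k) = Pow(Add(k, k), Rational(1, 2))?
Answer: Add(-9942, Mul(-8, I, Pow(2, Rational(1, 2)))) ≈ Add(-9942.0, Mul(-11.314, I))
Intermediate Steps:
Function('d')(k) = Mul(Pow(2, Rational(1, 2)), Pow(k, Rational(1, 2))) (Function('d')(k) = Pow(Mul(2, k), Rational(1, 2)) = Mul(Pow(2, Rational(1, 2)), Pow(k, Rational(1, 2))))
Function('W')(v) = Add(2, Mul(2, I, v, Pow(2, Rational(1, 2)))) (Function('W')(v) = Add(Mul(v, Mul(Pow(2, Rational(1, 2)), Pow(-4, Rational(1, 2)))), 2) = Add(Mul(v, Mul(Pow(2, Rational(1, 2)), Mul(2, I))), 2) = Add(Mul(v, Mul(2, I, Pow(2, Rational(1, 2)))), 2) = Add(Mul(2, I, v, Pow(2, Rational(1, 2))), 2) = Add(2, Mul(2, I, v, Pow(2, Rational(1, 2)))))
Add(Function('W')(Function('C')(-1, 3)), Mul(Add(0, -88), 113)) = Add(Add(2, Mul(2, I, Mul(4, -1), Pow(2, Rational(1, 2)))), Mul(Add(0, -88), 113)) = Add(Add(2, Mul(2, I, -4, Pow(2, Rational(1, 2)))), Mul(-88, 113)) = Add(Add(2, Mul(-8, I, Pow(2, Rational(1, 2)))), -9944) = Add(-9942, Mul(-8, I, Pow(2, Rational(1, 2))))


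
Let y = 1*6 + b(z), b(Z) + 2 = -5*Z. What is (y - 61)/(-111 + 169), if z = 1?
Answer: -31/29 ≈ -1.0690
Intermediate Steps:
b(Z) = -2 - 5*Z
y = -1 (y = 1*6 + (-2 - 5*1) = 6 + (-2 - 5) = 6 - 7 = -1)
(y - 61)/(-111 + 169) = (-1 - 61)/(-111 + 169) = -62/58 = -62*1/58 = -31/29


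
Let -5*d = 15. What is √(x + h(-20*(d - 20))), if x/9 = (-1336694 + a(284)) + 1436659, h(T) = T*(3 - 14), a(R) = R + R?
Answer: √899737 ≈ 948.54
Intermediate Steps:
d = -3 (d = -⅕*15 = -3)
a(R) = 2*R
h(T) = -11*T (h(T) = T*(-11) = -11*T)
x = 904797 (x = 9*((-1336694 + 2*284) + 1436659) = 9*((-1336694 + 568) + 1436659) = 9*(-1336126 + 1436659) = 9*100533 = 904797)
√(x + h(-20*(d - 20))) = √(904797 - (-220)*(-3 - 20)) = √(904797 - (-220)*(-23)) = √(904797 - 11*460) = √(904797 - 5060) = √899737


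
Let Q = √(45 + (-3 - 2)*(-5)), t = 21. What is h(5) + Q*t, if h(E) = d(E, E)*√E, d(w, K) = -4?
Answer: -4*√5 + 21*√70 ≈ 166.75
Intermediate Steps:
h(E) = -4*√E
Q = √70 (Q = √(45 - 5*(-5)) = √(45 + 25) = √70 ≈ 8.3666)
h(5) + Q*t = -4*√5 + √70*21 = -4*√5 + 21*√70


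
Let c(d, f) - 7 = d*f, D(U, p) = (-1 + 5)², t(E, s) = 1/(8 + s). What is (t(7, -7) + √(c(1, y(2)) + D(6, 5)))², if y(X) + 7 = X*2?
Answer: 21 + 4*√5 ≈ 29.944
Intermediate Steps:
y(X) = -7 + 2*X (y(X) = -7 + X*2 = -7 + 2*X)
D(U, p) = 16 (D(U, p) = 4² = 16)
c(d, f) = 7 + d*f
(t(7, -7) + √(c(1, y(2)) + D(6, 5)))² = (1/(8 - 7) + √((7 + 1*(-7 + 2*2)) + 16))² = (1/1 + √((7 + 1*(-7 + 4)) + 16))² = (1 + √((7 + 1*(-3)) + 16))² = (1 + √((7 - 3) + 16))² = (1 + √(4 + 16))² = (1 + √20)² = (1 + 2*√5)²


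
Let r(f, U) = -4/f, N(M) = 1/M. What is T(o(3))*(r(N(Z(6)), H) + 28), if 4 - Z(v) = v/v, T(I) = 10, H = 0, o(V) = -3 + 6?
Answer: 160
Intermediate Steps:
o(V) = 3
Z(v) = 3 (Z(v) = 4 - v/v = 4 - 1*1 = 4 - 1 = 3)
T(o(3))*(r(N(Z(6)), H) + 28) = 10*(-4/(1/3) + 28) = 10*(-4/⅓ + 28) = 10*(-4*3 + 28) = 10*(-12 + 28) = 10*16 = 160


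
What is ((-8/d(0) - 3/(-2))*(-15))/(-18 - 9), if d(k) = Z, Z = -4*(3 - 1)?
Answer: 25/18 ≈ 1.3889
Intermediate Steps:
Z = -8 (Z = -4*2 = -8)
d(k) = -8
((-8/d(0) - 3/(-2))*(-15))/(-18 - 9) = ((-8/(-8) - 3/(-2))*(-15))/(-18 - 9) = ((-8*(-⅛) - 3*(-½))*(-15))/(-27) = ((1 + 3/2)*(-15))*(-1/27) = ((5/2)*(-15))*(-1/27) = -75/2*(-1/27) = 25/18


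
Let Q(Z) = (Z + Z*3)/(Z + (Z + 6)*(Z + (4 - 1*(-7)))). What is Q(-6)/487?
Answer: 4/487 ≈ 0.0082135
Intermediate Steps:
Q(Z) = 4*Z/(Z + (6 + Z)*(11 + Z)) (Q(Z) = (Z + 3*Z)/(Z + (6 + Z)*(Z + (4 + 7))) = (4*Z)/(Z + (6 + Z)*(Z + 11)) = (4*Z)/(Z + (6 + Z)*(11 + Z)) = 4*Z/(Z + (6 + Z)*(11 + Z)))
Q(-6)/487 = (4*(-6)/(66 + (-6)² + 18*(-6)))/487 = (4*(-6)/(66 + 36 - 108))*(1/487) = (4*(-6)/(-6))*(1/487) = (4*(-6)*(-⅙))*(1/487) = 4*(1/487) = 4/487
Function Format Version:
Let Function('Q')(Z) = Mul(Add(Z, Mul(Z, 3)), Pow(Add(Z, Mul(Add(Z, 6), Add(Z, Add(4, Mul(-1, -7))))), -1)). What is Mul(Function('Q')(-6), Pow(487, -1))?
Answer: Rational(4, 487) ≈ 0.0082135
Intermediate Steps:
Function('Q')(Z) = Mul(4, Z, Pow(Add(Z, Mul(Add(6, Z), Add(11, Z))), -1)) (Function('Q')(Z) = Mul(Add(Z, Mul(3, Z)), Pow(Add(Z, Mul(Add(6, Z), Add(Z, Add(4, 7)))), -1)) = Mul(Mul(4, Z), Pow(Add(Z, Mul(Add(6, Z), Add(Z, 11))), -1)) = Mul(Mul(4, Z), Pow(Add(Z, Mul(Add(6, Z), Add(11, Z))), -1)) = Mul(4, Z, Pow(Add(Z, Mul(Add(6, Z), Add(11, Z))), -1)))
Mul(Function('Q')(-6), Pow(487, -1)) = Mul(Mul(4, -6, Pow(Add(66, Pow(-6, 2), Mul(18, -6)), -1)), Pow(487, -1)) = Mul(Mul(4, -6, Pow(Add(66, 36, -108), -1)), Rational(1, 487)) = Mul(Mul(4, -6, Pow(-6, -1)), Rational(1, 487)) = Mul(Mul(4, -6, Rational(-1, 6)), Rational(1, 487)) = Mul(4, Rational(1, 487)) = Rational(4, 487)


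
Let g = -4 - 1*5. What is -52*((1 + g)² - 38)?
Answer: -1352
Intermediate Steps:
g = -9 (g = -4 - 5 = -9)
-52*((1 + g)² - 38) = -52*((1 - 9)² - 38) = -52*((-8)² - 38) = -52*(64 - 38) = -52*26 = -1352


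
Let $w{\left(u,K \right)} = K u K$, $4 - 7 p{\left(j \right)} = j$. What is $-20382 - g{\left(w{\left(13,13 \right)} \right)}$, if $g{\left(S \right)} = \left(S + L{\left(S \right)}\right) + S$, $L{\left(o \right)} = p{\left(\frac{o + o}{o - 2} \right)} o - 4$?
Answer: $- \frac{390257822}{15365} \approx -25399.0$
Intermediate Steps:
$p{\left(j \right)} = \frac{4}{7} - \frac{j}{7}$
$L{\left(o \right)} = -4 + o \left(\frac{4}{7} - \frac{2 o}{7 \left(-2 + o\right)}\right)$ ($L{\left(o \right)} = \left(\frac{4}{7} - \frac{\left(o + o\right) \frac{1}{o - 2}}{7}\right) o - 4 = \left(\frac{4}{7} - \frac{2 o \frac{1}{-2 + o}}{7}\right) o - 4 = \left(\frac{4}{7} - \frac{2 o}{7 \left(-2 + o\right)}\right) o - 4 = o \left(\frac{4}{7} - \frac{2 o}{7 \left(-2 + o\right)}\right) - 4 = -4 + o \left(\frac{4}{7} - \frac{2 o}{7 \left(-2 + o\right)}\right)$)
$w{\left(u,K \right)} = u K^{2}$
$g{\left(S \right)} = 2 S + \frac{2 \left(28 + S^{2} - 18 S\right)}{7 \left(-2 + S\right)}$ ($g{\left(S \right)} = \left(S + \frac{2 \left(28 + S^{2} - 18 S\right)}{7 \left(-2 + S\right)}\right) + S = 2 S + \frac{2 \left(28 + S^{2} - 18 S\right)}{7 \left(-2 + S\right)}$)
$-20382 - g{\left(w{\left(13,13 \right)} \right)} = -20382 - \frac{8 \left(7 - 8 \cdot 13 \cdot 13^{2} + 2 \left(13 \cdot 13^{2}\right)^{2}\right)}{7 \left(-2 + 13 \cdot 13^{2}\right)} = -20382 - \frac{8 \left(7 - 8 \cdot 13 \cdot 169 + 2 \left(13 \cdot 169\right)^{2}\right)}{7 \left(-2 + 13 \cdot 169\right)} = -20382 - \frac{8 \left(7 - 17576 + 2 \cdot 2197^{2}\right)}{7 \left(-2 + 2197\right)} = -20382 - \frac{8 \left(7 - 17576 + 2 \cdot 4826809\right)}{7 \cdot 2195} = -20382 - \frac{8}{7} \cdot \frac{1}{2195} \left(7 - 17576 + 9653618\right) = -20382 - \frac{8}{7} \cdot \frac{1}{2195} \cdot 9636049 = -20382 - \frac{77088392}{15365} = - \frac{390257822}{15365}$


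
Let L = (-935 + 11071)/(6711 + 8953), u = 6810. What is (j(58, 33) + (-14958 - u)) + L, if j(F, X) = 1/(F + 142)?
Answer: -4262046721/195800 ≈ -21767.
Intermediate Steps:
L = 1267/1958 (L = 10136/15664 = 10136*(1/15664) = 1267/1958 ≈ 0.64709)
j(F, X) = 1/(142 + F)
(j(58, 33) + (-14958 - u)) + L = (1/(142 + 58) + (-14958 - 1*6810)) + 1267/1958 = (1/200 + (-14958 - 6810)) + 1267/1958 = (1/200 - 21768) + 1267/1958 = -4353599/200 + 1267/1958 = -4262046721/195800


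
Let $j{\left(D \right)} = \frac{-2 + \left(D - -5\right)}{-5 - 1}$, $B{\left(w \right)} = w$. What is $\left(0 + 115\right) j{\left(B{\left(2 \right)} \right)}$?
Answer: $- \frac{575}{6} \approx -95.833$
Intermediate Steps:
$j{\left(D \right)} = - \frac{1}{2} - \frac{D}{6}$ ($j{\left(D \right)} = \frac{-2 + \left(D + 5\right)}{-6} = \left(-2 + \left(5 + D\right)\right) \left(- \frac{1}{6}\right) = \left(3 + D\right) \left(- \frac{1}{6}\right) = - \frac{1}{2} - \frac{D}{6}$)
$\left(0 + 115\right) j{\left(B{\left(2 \right)} \right)} = \left(0 + 115\right) \left(- \frac{1}{2} - \frac{1}{3}\right) = 115 \left(- \frac{1}{2} - \frac{1}{3}\right) = 115 \left(- \frac{5}{6}\right) = - \frac{575}{6}$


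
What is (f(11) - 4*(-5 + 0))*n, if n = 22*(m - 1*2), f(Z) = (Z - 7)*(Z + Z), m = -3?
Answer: -11880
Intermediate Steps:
f(Z) = 2*Z*(-7 + Z) (f(Z) = (-7 + Z)*(2*Z) = 2*Z*(-7 + Z))
n = -110 (n = 22*(-3 - 1*2) = 22*(-3 - 2) = 22*(-5) = -110)
(f(11) - 4*(-5 + 0))*n = (2*11*(-7 + 11) - 4*(-5 + 0))*(-110) = (2*11*4 - 4*(-5))*(-110) = (88 + 20)*(-110) = 108*(-110) = -11880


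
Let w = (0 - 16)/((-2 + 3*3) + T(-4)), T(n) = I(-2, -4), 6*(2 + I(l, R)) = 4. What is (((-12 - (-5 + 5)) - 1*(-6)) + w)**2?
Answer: 22500/289 ≈ 77.855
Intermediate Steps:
I(l, R) = -4/3 (I(l, R) = -2 + (1/6)*4 = -2 + 2/3 = -4/3)
T(n) = -4/3
w = -48/17 (w = (0 - 16)/((-2 + 3*3) - 4/3) = -16/((-2 + 9) - 4/3) = -16/(7 - 4/3) = -16/17/3 = -16*3/17 = -48/17 ≈ -2.8235)
(((-12 - (-5 + 5)) - 1*(-6)) + w)**2 = (((-12 - (-5 + 5)) - 1*(-6)) - 48/17)**2 = (((-12 - 1*0) + 6) - 48/17)**2 = (((-12 + 0) + 6) - 48/17)**2 = ((-12 + 6) - 48/17)**2 = (-6 - 48/17)**2 = (-150/17)**2 = 22500/289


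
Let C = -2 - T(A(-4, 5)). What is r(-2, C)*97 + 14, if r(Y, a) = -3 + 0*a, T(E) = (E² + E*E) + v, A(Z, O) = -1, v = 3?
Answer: -277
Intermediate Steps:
T(E) = 3 + 2*E² (T(E) = (E² + E*E) + 3 = (E² + E²) + 3 = 2*E² + 3 = 3 + 2*E²)
C = -7 (C = -2 - (3 + 2*(-1)²) = -2 - (3 + 2*1) = -2 - (3 + 2) = -2 - 1*5 = -2 - 5 = -7)
r(Y, a) = -3 (r(Y, a) = -3 + 0 = -3)
r(-2, C)*97 + 14 = -3*97 + 14 = -291 + 14 = -277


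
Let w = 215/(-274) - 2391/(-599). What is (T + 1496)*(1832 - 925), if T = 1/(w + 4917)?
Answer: 1095720274611234/807533891 ≈ 1.3569e+6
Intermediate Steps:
w = 526349/164126 (w = 215*(-1/274) - 2391*(-1/599) = -215/274 + 2391/599 = 526349/164126 ≈ 3.2070)
T = 164126/807533891 (T = 1/(526349/164126 + 4917) = 1/(807533891/164126) = 164126/807533891 ≈ 0.00020324)
(T + 1496)*(1832 - 925) = (164126/807533891 + 1496)*(1832 - 925) = (1208070865062/807533891)*907 = 1095720274611234/807533891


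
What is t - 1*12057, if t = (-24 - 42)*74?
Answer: -16941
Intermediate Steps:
t = -4884 (t = -66*74 = -4884)
t - 1*12057 = -4884 - 1*12057 = -4884 - 12057 = -16941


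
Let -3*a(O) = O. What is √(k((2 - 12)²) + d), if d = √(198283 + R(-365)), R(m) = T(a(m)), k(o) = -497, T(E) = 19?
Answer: √(-497 + √198302) ≈ 7.1895*I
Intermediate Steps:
a(O) = -O/3
R(m) = 19
d = √198302 (d = √(198283 + 19) = √198302 ≈ 445.31)
√(k((2 - 12)²) + d) = √(-497 + √198302)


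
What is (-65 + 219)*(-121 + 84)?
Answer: -5698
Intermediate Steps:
(-65 + 219)*(-121 + 84) = 154*(-37) = -5698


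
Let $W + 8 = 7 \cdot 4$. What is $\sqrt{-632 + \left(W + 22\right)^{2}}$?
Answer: $2 \sqrt{283} \approx 33.645$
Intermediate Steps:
$W = 20$ ($W = -8 + 7 \cdot 4 = -8 + 28 = 20$)
$\sqrt{-632 + \left(W + 22\right)^{2}} = \sqrt{-632 + \left(20 + 22\right)^{2}} = \sqrt{-632 + 42^{2}} = \sqrt{-632 + 1764} = \sqrt{1132} = 2 \sqrt{283}$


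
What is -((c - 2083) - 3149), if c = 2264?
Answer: 2968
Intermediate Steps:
-((c - 2083) - 3149) = -((2264 - 2083) - 3149) = -(181 - 3149) = -1*(-2968) = 2968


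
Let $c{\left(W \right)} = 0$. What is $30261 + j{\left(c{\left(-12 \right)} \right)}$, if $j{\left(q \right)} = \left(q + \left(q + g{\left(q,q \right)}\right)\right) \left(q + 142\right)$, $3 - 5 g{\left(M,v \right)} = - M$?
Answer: $\frac{151731}{5} \approx 30346.0$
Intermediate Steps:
$g{\left(M,v \right)} = \frac{3}{5} + \frac{M}{5}$ ($g{\left(M,v \right)} = \frac{3}{5} - \frac{\left(-1\right) M}{5} = \frac{3}{5} + \frac{M}{5}$)
$j{\left(q \right)} = \left(142 + q\right) \left(\frac{3}{5} + \frac{11 q}{5}\right)$ ($j{\left(q \right)} = \left(q + \left(q + \left(\frac{3}{5} + \frac{q}{5}\right)\right)\right) \left(q + 142\right) = \left(q + \left(\frac{3}{5} + \frac{6 q}{5}\right)\right) \left(142 + q\right) = \left(\frac{3}{5} + \frac{11 q}{5}\right) \left(142 + q\right) = \left(142 + q\right) \left(\frac{3}{5} + \frac{11 q}{5}\right)$)
$30261 + j{\left(c{\left(-12 \right)} \right)} = 30261 + \left(\frac{426}{5} + 313 \cdot 0 + \frac{11 \cdot 0^{2}}{5}\right) = 30261 + \left(\frac{426}{5} + 0 + \frac{11}{5} \cdot 0\right) = 30261 + \left(\frac{426}{5} + 0 + 0\right) = 30261 + \frac{426}{5} = \frac{151731}{5}$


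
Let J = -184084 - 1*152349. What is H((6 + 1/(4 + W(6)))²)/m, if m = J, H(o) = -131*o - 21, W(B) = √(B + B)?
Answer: 26153/1345732 - 917*√3/336433 ≈ 0.014713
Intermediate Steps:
W(B) = √2*√B (W(B) = √(2*B) = √2*√B)
H(o) = -21 - 131*o
J = -336433 (J = -184084 - 152349 = -336433)
m = -336433
H((6 + 1/(4 + W(6)))²)/m = (-21 - 131*(6 + 1/(4 + √2*√6))²)/(-336433) = (-21 - 131*(6 + 1/(4 + 2*√3))²)*(-1/336433) = 21/336433 + 131*(6 + 1/(4 + 2*√3))²/336433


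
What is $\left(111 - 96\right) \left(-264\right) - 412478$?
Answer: $-416438$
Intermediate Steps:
$\left(111 - 96\right) \left(-264\right) - 412478 = 15 \left(-264\right) - 412478 = -3960 - 412478 = -416438$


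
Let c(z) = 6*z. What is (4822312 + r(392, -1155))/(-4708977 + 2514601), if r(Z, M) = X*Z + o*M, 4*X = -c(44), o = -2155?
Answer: -7285465/2194376 ≈ -3.3201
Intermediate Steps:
X = -66 (X = (-6*44)/4 = (-1*264)/4 = (1/4)*(-264) = -66)
r(Z, M) = -2155*M - 66*Z (r(Z, M) = -66*Z - 2155*M = -2155*M - 66*Z)
(4822312 + r(392, -1155))/(-4708977 + 2514601) = (4822312 + (-2155*(-1155) - 66*392))/(-4708977 + 2514601) = (4822312 + (2489025 - 25872))/(-2194376) = (4822312 + 2463153)*(-1/2194376) = 7285465*(-1/2194376) = -7285465/2194376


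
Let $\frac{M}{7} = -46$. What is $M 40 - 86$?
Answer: $-12966$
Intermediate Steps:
$M = -322$ ($M = 7 \left(-46\right) = -322$)
$M 40 - 86 = \left(-322\right) 40 - 86 = -12880 - 86 = -12966$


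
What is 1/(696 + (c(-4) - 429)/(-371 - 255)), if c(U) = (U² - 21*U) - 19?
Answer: 313/218022 ≈ 0.0014356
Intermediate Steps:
c(U) = -19 + U² - 21*U
1/(696 + (c(-4) - 429)/(-371 - 255)) = 1/(696 + ((-19 + (-4)² - 21*(-4)) - 429)/(-371 - 255)) = 1/(696 + ((-19 + 16 + 84) - 429)/(-626)) = 1/(696 + (81 - 429)*(-1/626)) = 1/(696 - 348*(-1/626)) = 1/(696 + 174/313) = 1/(218022/313) = 313/218022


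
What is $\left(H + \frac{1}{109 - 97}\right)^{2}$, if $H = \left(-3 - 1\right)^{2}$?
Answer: $\frac{37249}{144} \approx 258.67$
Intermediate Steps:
$H = 16$ ($H = \left(-4\right)^{2} = 16$)
$\left(H + \frac{1}{109 - 97}\right)^{2} = \left(16 + \frac{1}{109 - 97}\right)^{2} = \left(16 + \frac{1}{12}\right)^{2} = \left(\frac{193}{12}\right)^{2} = \frac{37249}{144}$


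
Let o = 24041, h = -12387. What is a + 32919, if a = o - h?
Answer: 69347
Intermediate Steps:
a = 36428 (a = 24041 - 1*(-12387) = 24041 + 12387 = 36428)
a + 32919 = 36428 + 32919 = 69347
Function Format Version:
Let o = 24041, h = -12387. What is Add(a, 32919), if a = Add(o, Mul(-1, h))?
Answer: 69347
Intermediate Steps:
a = 36428 (a = Add(24041, Mul(-1, -12387)) = Add(24041, 12387) = 36428)
Add(a, 32919) = Add(36428, 32919) = 69347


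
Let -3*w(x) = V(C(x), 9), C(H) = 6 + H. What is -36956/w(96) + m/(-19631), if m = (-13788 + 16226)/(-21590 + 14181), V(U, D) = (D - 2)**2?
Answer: 16125316006034/7126857871 ≈ 2262.6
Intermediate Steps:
V(U, D) = (-2 + D)**2
w(x) = -49/3 (w(x) = -(-2 + 9)**2/3 = -1/3*7**2 = -1/3*49 = -49/3)
m = -2438/7409 (m = 2438/(-7409) = 2438*(-1/7409) = -2438/7409 ≈ -0.32906)
-36956/w(96) + m/(-19631) = -36956/(-49/3) - 2438/7409/(-19631) = -36956*(-3/49) - 2438/7409*(-1/19631) = 110868/49 + 2438/145446079 = 16125316006034/7126857871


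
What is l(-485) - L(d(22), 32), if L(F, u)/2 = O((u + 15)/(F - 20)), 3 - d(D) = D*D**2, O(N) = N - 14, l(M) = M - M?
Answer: 298714/10665 ≈ 28.009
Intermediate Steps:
l(M) = 0
O(N) = -14 + N
d(D) = 3 - D**3 (d(D) = 3 - D*D**2 = 3 - D**3)
L(F, u) = -28 + 2*(15 + u)/(-20 + F) (L(F, u) = 2*(-14 + (u + 15)/(F - 20)) = 2*(-14 + (15 + u)/(-20 + F)) = -28 + 2*(15 + u)/(-20 + F))
l(-485) - L(d(22), 32) = 0 - 2*(295 + 32 - 14*(3 - 1*22**3))/(-20 + (3 - 1*22**3)) = 0 - 2*(295 + 32 - 14*(3 - 1*10648))/(-20 + (3 - 1*10648)) = 0 - 2*(295 + 32 - 14*(3 - 10648))/(-20 + (3 - 10648)) = 0 - 2*(295 + 32 - 14*(-10645))/(-20 - 10645) = 0 - 2*(295 + 32 + 149030)/(-10665) = 0 - 2*(-1)*149357/10665 = 0 - 1*(-298714/10665) = 0 + 298714/10665 = 298714/10665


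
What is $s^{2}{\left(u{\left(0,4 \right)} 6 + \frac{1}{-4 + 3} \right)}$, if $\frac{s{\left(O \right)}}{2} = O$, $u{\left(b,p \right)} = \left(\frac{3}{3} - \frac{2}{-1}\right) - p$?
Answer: $196$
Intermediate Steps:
$u{\left(b,p \right)} = 3 - p$ ($u{\left(b,p \right)} = \left(3 \cdot \frac{1}{3} - -2\right) - p = \left(1 + 2\right) - p = 3 - p$)
$s{\left(O \right)} = 2 O$
$s^{2}{\left(u{\left(0,4 \right)} 6 + \frac{1}{-4 + 3} \right)} = \left(2 \left(\left(3 - 4\right) 6 + \frac{1}{-4 + 3}\right)\right)^{2} = \left(2 \left(\left(3 - 4\right) 6 + \frac{1}{-1}\right)\right)^{2} = \left(2 \left(\left(-1\right) 6 - 1\right)\right)^{2} = \left(2 \left(-6 - 1\right)\right)^{2} = \left(2 \left(-7\right)\right)^{2} = \left(-14\right)^{2} = 196$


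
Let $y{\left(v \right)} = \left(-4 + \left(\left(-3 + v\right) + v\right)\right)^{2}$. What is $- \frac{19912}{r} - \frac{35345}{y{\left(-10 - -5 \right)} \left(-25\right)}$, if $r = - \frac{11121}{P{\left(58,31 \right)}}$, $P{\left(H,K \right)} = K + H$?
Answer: $\frac{2639397109}{16069845} \approx 164.25$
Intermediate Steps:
$P{\left(H,K \right)} = H + K$
$r = - \frac{11121}{89}$ ($r = - \frac{11121}{58 + 31} = - \frac{11121}{89} \approx -124.96$)
$y{\left(v \right)} = \left(-7 + 2 v\right)^{2}$ ($y{\left(v \right)} = \left(-4 + \left(-3 + 2 v\right)\right)^{2} = \left(-7 + 2 v\right)^{2}$)
$- \frac{19912}{r} - \frac{35345}{y{\left(-10 - -5 \right)} \left(-25\right)} = - \frac{19912}{- \frac{11121}{89}} - \frac{35345}{\left(-7 + 2 \left(-10 - -5\right)\right)^{2} \left(-25\right)} = \left(-19912\right) \left(- \frac{89}{11121}\right) - \frac{35345}{\left(-7 + 2 \left(-10 + 5\right)\right)^{2} \left(-25\right)} = \frac{1772168}{11121} - \frac{35345}{\left(-7 + 2 \left(-5\right)\right)^{2} \left(-25\right)} = \frac{1772168}{11121} - \frac{35345}{\left(-7 - 10\right)^{2} \left(-25\right)} = \frac{1772168}{11121} - \frac{35345}{\left(-17\right)^{2} \left(-25\right)} = \frac{1772168}{11121} - \frac{35345}{289 \left(-25\right)} = \frac{1772168}{11121} - \frac{35345}{-7225} = \frac{1772168}{11121} - - \frac{7069}{1445} = \frac{1772168}{11121} + \frac{7069}{1445} = \frac{2639397109}{16069845}$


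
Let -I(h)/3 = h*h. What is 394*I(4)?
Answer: -18912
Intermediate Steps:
I(h) = -3*h² (I(h) = -3*h*h = -3*h²)
394*I(4) = 394*(-3*4²) = 394*(-3*16) = 394*(-48) = -18912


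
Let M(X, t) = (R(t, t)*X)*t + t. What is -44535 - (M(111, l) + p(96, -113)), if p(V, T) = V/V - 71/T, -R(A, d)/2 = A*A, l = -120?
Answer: -43353627079/113 ≈ -3.8366e+8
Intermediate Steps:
R(A, d) = -2*A**2 (R(A, d) = -2*A*A = -2*A**2)
p(V, T) = 1 - 71/T
M(X, t) = t - 2*X*t**3 (M(X, t) = ((-2*t**2)*X)*t + t = (-2*X*t**2)*t + t = -2*X*t**3 + t = t - 2*X*t**3)
-44535 - (M(111, l) + p(96, -113)) = -44535 - ((-120 - 2*111*(-120)**3) + (-71 - 113)/(-113)) = -44535 - ((-120 - 2*111*(-1728000)) - 1/113*(-184)) = -44535 - ((-120 + 383616000) + 184/113) = -44535 - (383615880 + 184/113) = -44535 - 1*43348594624/113 = -44535 - 43348594624/113 = -43353627079/113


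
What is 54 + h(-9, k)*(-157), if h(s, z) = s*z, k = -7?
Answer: -9837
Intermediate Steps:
54 + h(-9, k)*(-157) = 54 - 9*(-7)*(-157) = 54 + 63*(-157) = 54 - 9891 = -9837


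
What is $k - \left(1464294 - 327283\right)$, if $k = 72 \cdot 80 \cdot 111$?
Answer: $-497651$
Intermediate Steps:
$k = 639360$ ($k = 5760 \cdot 111 = 639360$)
$k - \left(1464294 - 327283\right) = 639360 - \left(1464294 - 327283\right) = 639360 - 1137011 = -497651$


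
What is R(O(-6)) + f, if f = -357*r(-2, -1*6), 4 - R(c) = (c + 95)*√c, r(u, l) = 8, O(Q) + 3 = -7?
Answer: -2852 - 85*I*√10 ≈ -2852.0 - 268.79*I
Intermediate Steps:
O(Q) = -10 (O(Q) = -3 - 7 = -10)
R(c) = 4 - √c*(95 + c) (R(c) = 4 - (c + 95)*√c = 4 - (95 + c)*√c = 4 - √c*(95 + c))
f = -2856 (f = -357*8 = -2856)
R(O(-6)) + f = (4 - (-10)^(3/2) - 95*I*√10) - 2856 = (4 - (-10)*I*√10 - 95*I*√10) - 2856 = (4 + 10*I*√10 - 95*I*√10) - 2856 = (4 - 85*I*√10) - 2856 = -2852 - 85*I*√10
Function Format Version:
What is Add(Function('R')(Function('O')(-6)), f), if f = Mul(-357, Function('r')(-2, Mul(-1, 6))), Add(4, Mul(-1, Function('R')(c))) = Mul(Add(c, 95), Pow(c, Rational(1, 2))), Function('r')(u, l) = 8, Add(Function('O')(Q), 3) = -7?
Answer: Add(-2852, Mul(-85, I, Pow(10, Rational(1, 2)))) ≈ Add(-2852.0, Mul(-268.79, I))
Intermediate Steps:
Function('O')(Q) = -10 (Function('O')(Q) = Add(-3, -7) = -10)
Function('R')(c) = Add(4, Mul(-1, Pow(c, Rational(1, 2)), Add(95, c))) (Function('R')(c) = Add(4, Mul(-1, Mul(Add(c, 95), Pow(c, Rational(1, 2))))) = Add(4, Mul(-1, Mul(Add(95, c), Pow(c, Rational(1, 2))))) = Add(4, Mul(-1, Mul(Pow(c, Rational(1, 2)), Add(95, c)))) = Add(4, Mul(-1, Pow(c, Rational(1, 2)), Add(95, c))))
f = -2856 (f = Mul(-357, 8) = -2856)
Add(Function('R')(Function('O')(-6)), f) = Add(Add(4, Mul(-1, Pow(-10, Rational(3, 2))), Mul(-95, Pow(-10, Rational(1, 2)))), -2856) = Add(Add(4, Mul(-1, Mul(-10, I, Pow(10, Rational(1, 2)))), Mul(-95, Mul(I, Pow(10, Rational(1, 2))))), -2856) = Add(Add(4, Mul(10, I, Pow(10, Rational(1, 2))), Mul(-95, I, Pow(10, Rational(1, 2)))), -2856) = Add(Add(4, Mul(-85, I, Pow(10, Rational(1, 2)))), -2856) = Add(-2852, Mul(-85, I, Pow(10, Rational(1, 2))))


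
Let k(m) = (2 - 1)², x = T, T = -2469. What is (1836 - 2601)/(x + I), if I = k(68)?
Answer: 765/2468 ≈ 0.30997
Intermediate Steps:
x = -2469
k(m) = 1 (k(m) = 1² = 1)
I = 1
(1836 - 2601)/(x + I) = (1836 - 2601)/(-2469 + 1) = -765/(-2468) = -765*(-1/2468) = 765/2468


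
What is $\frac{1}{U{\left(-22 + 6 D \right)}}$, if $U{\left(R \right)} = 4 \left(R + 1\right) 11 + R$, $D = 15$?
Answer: $\frac{1}{3104} \approx 0.00032216$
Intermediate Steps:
$U{\left(R \right)} = 44 + 45 R$ ($U{\left(R \right)} = 4 \left(1 + R\right) 11 + R = \left(4 + 4 R\right) 11 + R = \left(44 + 44 R\right) + R = 44 + 45 R$)
$\frac{1}{U{\left(-22 + 6 D \right)}} = \frac{1}{44 + 45 \left(-22 + 6 \cdot 15\right)} = \frac{1}{44 + 45 \left(-22 + 90\right)} = \frac{1}{44 + 45 \cdot 68} = \frac{1}{44 + 3060} = \frac{1}{3104}$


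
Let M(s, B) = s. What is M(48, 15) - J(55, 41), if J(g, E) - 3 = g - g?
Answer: 45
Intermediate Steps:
J(g, E) = 3 (J(g, E) = 3 + (g - g) = 3 + 0 = 3)
M(48, 15) - J(55, 41) = 48 - 1*3 = 48 - 3 = 45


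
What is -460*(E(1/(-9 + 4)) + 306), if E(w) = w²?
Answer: -703892/5 ≈ -1.4078e+5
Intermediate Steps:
-460*(E(1/(-9 + 4)) + 306) = -460*((1/(-9 + 4))² + 306) = -460*((1/(-5))² + 306) = -460*((-⅕)² + 306) = -460*(1/25 + 306) = -460*7651/25 = -703892/5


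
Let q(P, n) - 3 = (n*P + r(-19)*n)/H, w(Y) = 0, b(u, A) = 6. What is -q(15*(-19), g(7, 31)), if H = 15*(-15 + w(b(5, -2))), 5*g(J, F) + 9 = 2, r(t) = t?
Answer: -1247/1125 ≈ -1.1084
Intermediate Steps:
g(J, F) = -7/5 (g(J, F) = -9/5 + (⅕)*2 = -9/5 + ⅖ = -7/5)
H = -225 (H = 15*(-15 + 0) = 15*(-15) = -225)
q(P, n) = 3 + 19*n/225 - P*n/225 (q(P, n) = 3 + (n*P - 19*n)/(-225) = 3 + (P*n - 19*n)*(-1/225) = 3 + (-19*n + P*n)*(-1/225) = 3 + (19*n/225 - P*n/225) = 3 + 19*n/225 - P*n/225)
-q(15*(-19), g(7, 31)) = -(3 + (19/225)*(-7/5) - 1/225*15*(-19)*(-7/5)) = -(3 - 133/1125 - 1/225*(-285)*(-7/5)) = -(3 - 133/1125 - 133/75) = -1*1247/1125 = -1247/1125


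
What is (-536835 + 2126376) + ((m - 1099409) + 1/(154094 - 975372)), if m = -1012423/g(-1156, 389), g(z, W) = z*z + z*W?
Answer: 178453651060471273/364093890628 ≈ 4.9013e+5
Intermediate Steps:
g(z, W) = z**2 + W*z
m = -1012423/886652 (m = -1012423*(-1/(1156*(389 - 1156))) = -1012423/((-1156*(-767))) = -1012423/886652 ≈ -1.1418)
(-536835 + 2126376) + ((m - 1099409) + 1/(154094 - 975372)) = (-536835 + 2126376) + ((-1012423/886652 - 1099409) + 1/(154094 - 975372)) = 1589541 + (-974794201091/886652 + 1/(-821278)) = 1589541 + (-974794201091/886652 - 1/821278) = 1589541 - 400288515942250475/364093890628 = 178453651060471273/364093890628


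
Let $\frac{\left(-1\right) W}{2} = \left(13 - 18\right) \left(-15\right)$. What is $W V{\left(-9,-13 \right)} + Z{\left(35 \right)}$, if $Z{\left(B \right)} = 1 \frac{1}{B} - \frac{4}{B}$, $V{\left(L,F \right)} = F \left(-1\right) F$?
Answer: $\frac{887247}{35} \approx 25350.0$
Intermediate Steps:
$V{\left(L,F \right)} = - F^{2}$ ($V{\left(L,F \right)} = - F F = - F^{2}$)
$W = -150$ ($W = - 2 \left(13 - 18\right) \left(-15\right) = - 2 \left(\left(-5\right) \left(-15\right)\right) = \left(-2\right) 75 = -150$)
$Z{\left(B \right)} = - \frac{3}{B}$ ($Z{\left(B \right)} = \frac{1}{B} - \frac{4}{B} = - \frac{3}{B}$)
$W V{\left(-9,-13 \right)} + Z{\left(35 \right)} = - 150 \left(- \left(-13\right)^{2}\right) - \frac{3}{35} = - 150 \left(\left(-1\right) 169\right) - \frac{3}{35} = \left(-150\right) \left(-169\right) - \frac{3}{35} = 25350 - \frac{3}{35} = \frac{887247}{35}$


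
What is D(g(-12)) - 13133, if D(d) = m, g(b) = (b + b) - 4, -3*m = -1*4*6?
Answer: -13125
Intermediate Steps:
m = 8 (m = -(-1*4)*6/3 = -(-4)*6/3 = -⅓*(-24) = 8)
g(b) = -4 + 2*b (g(b) = 2*b - 4 = -4 + 2*b)
D(d) = 8
D(g(-12)) - 13133 = 8 - 13133 = -13125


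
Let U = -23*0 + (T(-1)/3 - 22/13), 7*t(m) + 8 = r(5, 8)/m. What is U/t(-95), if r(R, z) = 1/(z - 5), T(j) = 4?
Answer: 9310/29653 ≈ 0.31396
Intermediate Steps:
r(R, z) = 1/(-5 + z)
t(m) = -8/7 + 1/(21*m) (t(m) = -8/7 + (1/((-5 + 8)*m))/7 = -8/7 + (1/(3*m))/7 = -8/7 + 1/(21*m))
U = -14/39 (U = -23*0 + (4/3 - 22/13) = 0 + (4*(⅓) - 22*1/13) = 0 + (4/3 - 22/13) = 0 - 14/39 = -14/39 ≈ -0.35897)
U/t(-95) = -14*(-1995/(1 - 24*(-95)))/39 = -14*(-1995/(1 + 2280))/39 = -14/(39*((1/21)*(-1/95)*2281)) = -14/(39*(-2281/1995)) = -14/39*(-1995/2281) = 9310/29653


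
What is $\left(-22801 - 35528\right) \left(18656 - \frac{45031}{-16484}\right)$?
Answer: $- \frac{17940281736015}{16484} \approx -1.0883 \cdot 10^{9}$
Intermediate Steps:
$\left(-22801 - 35528\right) \left(18656 - \frac{45031}{-16484}\right) = - 58329 \left(18656 - - \frac{45031}{16484}\right) = - 58329 \left(18656 + \frac{45031}{16484}\right) = \left(-58329\right) \frac{307570535}{16484} = - \frac{17940281736015}{16484}$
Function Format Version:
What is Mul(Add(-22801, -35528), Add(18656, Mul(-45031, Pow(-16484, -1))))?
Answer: Rational(-17940281736015, 16484) ≈ -1.0883e+9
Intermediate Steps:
Mul(Add(-22801, -35528), Add(18656, Mul(-45031, Pow(-16484, -1)))) = Mul(-58329, Add(18656, Mul(-45031, Rational(-1, 16484)))) = Mul(-58329, Add(18656, Rational(45031, 16484))) = Mul(-58329, Rational(307570535, 16484)) = Rational(-17940281736015, 16484)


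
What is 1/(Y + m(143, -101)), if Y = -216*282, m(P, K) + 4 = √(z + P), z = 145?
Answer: -15229/927689692 - 3*√2/927689692 ≈ -1.6421e-5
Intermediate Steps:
m(P, K) = -4 + √(145 + P)
Y = -60912
1/(Y + m(143, -101)) = 1/(-60912 + (-4 + √(145 + 143))) = 1/(-60912 + (-4 + √288)) = 1/(-60912 + (-4 + 12*√2)) = 1/(-60916 + 12*√2)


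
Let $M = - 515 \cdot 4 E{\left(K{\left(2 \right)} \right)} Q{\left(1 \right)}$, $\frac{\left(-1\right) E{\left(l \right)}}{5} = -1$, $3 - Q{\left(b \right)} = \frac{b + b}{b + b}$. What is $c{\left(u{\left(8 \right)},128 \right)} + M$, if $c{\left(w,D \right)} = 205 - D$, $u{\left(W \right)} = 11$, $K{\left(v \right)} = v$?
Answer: $-20523$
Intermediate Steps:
$Q{\left(b \right)} = 2$ ($Q{\left(b \right)} = 3 - \frac{b + b}{b + b} = 3 - \frac{2 b}{2 b} = 3 - 2 b \frac{1}{2 b} = 3 - 1 = 2$)
$E{\left(l \right)} = 5$ ($E{\left(l \right)} = \left(-5\right) \left(-1\right) = 5$)
$M = -20600$ ($M = - 515 \cdot 4 \cdot 5 \cdot 2 = - 515 \cdot 20 \cdot 2 = \left(-515\right) 40 = -20600$)
$c{\left(u{\left(8 \right)},128 \right)} + M = \left(205 - 128\right) - 20600 = 77 - 20600 = -20523$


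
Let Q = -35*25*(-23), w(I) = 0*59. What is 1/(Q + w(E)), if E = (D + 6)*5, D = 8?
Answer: 1/20125 ≈ 4.9689e-5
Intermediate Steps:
E = 70 (E = (8 + 6)*5 = 14*5 = 70)
w(I) = 0
Q = 20125 (Q = -875*(-23) = 20125)
1/(Q + w(E)) = 1/(20125 + 0) = 1/20125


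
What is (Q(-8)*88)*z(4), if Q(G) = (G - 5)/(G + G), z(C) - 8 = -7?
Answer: 143/2 ≈ 71.500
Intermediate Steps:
z(C) = 1 (z(C) = 8 - 7 = 1)
Q(G) = (-5 + G)/(2*G) (Q(G) = (-5 + G)/((2*G)) = (-5 + G)*(1/(2*G)) = (-5 + G)/(2*G))
(Q(-8)*88)*z(4) = (((1/2)*(-5 - 8)/(-8))*88)*1 = (((1/2)*(-1/8)*(-13))*88)*1 = ((13/16)*88)*1 = (143/2)*1 = 143/2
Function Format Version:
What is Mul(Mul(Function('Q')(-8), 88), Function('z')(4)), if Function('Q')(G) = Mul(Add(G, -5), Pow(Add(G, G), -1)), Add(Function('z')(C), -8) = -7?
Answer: Rational(143, 2) ≈ 71.500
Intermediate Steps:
Function('z')(C) = 1 (Function('z')(C) = Add(8, -7) = 1)
Function('Q')(G) = Mul(Rational(1, 2), Pow(G, -1), Add(-5, G)) (Function('Q')(G) = Mul(Add(-5, G), Pow(Mul(2, G), -1)) = Mul(Add(-5, G), Mul(Rational(1, 2), Pow(G, -1))) = Mul(Rational(1, 2), Pow(G, -1), Add(-5, G)))
Mul(Mul(Function('Q')(-8), 88), Function('z')(4)) = Mul(Mul(Mul(Rational(1, 2), Pow(-8, -1), Add(-5, -8)), 88), 1) = Mul(Mul(Mul(Rational(1, 2), Rational(-1, 8), -13), 88), 1) = Mul(Mul(Rational(13, 16), 88), 1) = Mul(Rational(143, 2), 1) = Rational(143, 2)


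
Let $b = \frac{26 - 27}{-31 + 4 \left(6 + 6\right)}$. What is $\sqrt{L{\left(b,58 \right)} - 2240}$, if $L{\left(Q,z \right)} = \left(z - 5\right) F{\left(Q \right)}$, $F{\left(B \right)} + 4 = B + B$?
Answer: $\frac{i \sqrt{710430}}{17} \approx 49.581 i$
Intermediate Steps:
$F{\left(B \right)} = -4 + 2 B$ ($F{\left(B \right)} = -4 + \left(B + B\right) = -4 + 2 B$)
$b = - \frac{1}{17}$ ($b = - \frac{1}{-31 + 4 \cdot 12} = - \frac{1}{-31 + 48} = - \frac{1}{17} \approx -0.058824$)
$L{\left(Q,z \right)} = \left(-5 + z\right) \left(-4 + 2 Q\right)$ ($L{\left(Q,z \right)} = \left(z - 5\right) \left(-4 + 2 Q\right) = \left(-5 + z\right) \left(-4 + 2 Q\right)$)
$\sqrt{L{\left(b,58 \right)} - 2240} = \sqrt{2 \left(-5 + 58\right) \left(-2 - \frac{1}{17}\right) - 2240} = \sqrt{2 \cdot 53 \left(- \frac{35}{17}\right) - 2240} = \sqrt{- \frac{3710}{17} - 2240} = \sqrt{- \frac{41790}{17}} = \frac{i \sqrt{710430}}{17}$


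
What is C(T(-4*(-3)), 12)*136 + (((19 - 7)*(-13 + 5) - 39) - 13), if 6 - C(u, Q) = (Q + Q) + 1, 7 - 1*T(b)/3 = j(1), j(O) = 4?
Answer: -2732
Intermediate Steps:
T(b) = 9 (T(b) = 21 - 3*4 = 21 - 12 = 9)
C(u, Q) = 5 - 2*Q (C(u, Q) = 6 - ((Q + Q) + 1) = 6 - (2*Q + 1) = 6 - (1 + 2*Q) = 6 + (-1 - 2*Q) = 5 - 2*Q)
C(T(-4*(-3)), 12)*136 + (((19 - 7)*(-13 + 5) - 39) - 13) = (5 - 2*12)*136 + (((19 - 7)*(-13 + 5) - 39) - 13) = (5 - 24)*136 + ((12*(-8) - 39) - 13) = -19*136 + ((-96 - 39) - 13) = -2584 + (-135 - 13) = -2584 - 148 = -2732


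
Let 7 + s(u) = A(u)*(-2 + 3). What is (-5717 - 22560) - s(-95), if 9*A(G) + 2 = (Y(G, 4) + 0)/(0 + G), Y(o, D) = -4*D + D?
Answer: -24170672/855 ≈ -28270.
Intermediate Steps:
Y(o, D) = -3*D
A(G) = -2/9 - 4/(3*G) (A(G) = -2/9 + ((-3*4 + 0)/(0 + G))/9 = -2/9 + ((-12 + 0)/G)/9 = -2/9 + (-12/G)/9 = -2/9 - 4/(3*G))
s(u) = -7 + 2*(-6 - u)/(9*u) (s(u) = -7 + (2*(-6 - u)/(9*u))*(-2 + 3) = -7 + (2*(-6 - u)/(9*u))*1 = -7 + 2*(-6 - u)/(9*u))
(-5717 - 22560) - s(-95) = (-5717 - 22560) - (-12 - 65*(-95))/(9*(-95)) = -28277 - (-1)*(-12 + 6175)/(9*95) = -28277 - (-1)*6163/(9*95) = -28277 - 1*(-6163/855) = -28277 + 6163/855 = -24170672/855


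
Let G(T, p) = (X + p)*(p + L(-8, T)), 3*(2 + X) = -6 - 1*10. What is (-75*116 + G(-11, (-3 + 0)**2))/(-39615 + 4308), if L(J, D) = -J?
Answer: 26015/105921 ≈ 0.24561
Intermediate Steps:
X = -22/3 (X = -2 + (-6 - 1*10)/3 = -2 + (-6 - 10)/3 = -2 + (1/3)*(-16) = -2 - 16/3 = -22/3 ≈ -7.3333)
G(T, p) = (8 + p)*(-22/3 + p) (G(T, p) = (-22/3 + p)*(p - 1*(-8)) = (-22/3 + p)*(p + 8) = (-22/3 + p)*(8 + p) = (8 + p)*(-22/3 + p))
(-75*116 + G(-11, (-3 + 0)**2))/(-39615 + 4308) = (-75*116 + (-176/3 + ((-3 + 0)**2)**2 + 2*(-3 + 0)**2/3))/(-39615 + 4308) = (-8700 + (-176/3 + ((-3)**2)**2 + (2/3)*(-3)**2))/(-35307) = (-8700 + (-176/3 + 9**2 + (2/3)*9))*(-1/35307) = (-8700 + (-176/3 + 81 + 6))*(-1/35307) = (-8700 + 85/3)*(-1/35307) = -26015/3*(-1/35307) = 26015/105921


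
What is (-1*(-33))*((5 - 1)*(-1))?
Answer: -132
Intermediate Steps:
(-1*(-33))*((5 - 1)*(-1)) = 33*(4*(-1)) = 33*(-4) = -132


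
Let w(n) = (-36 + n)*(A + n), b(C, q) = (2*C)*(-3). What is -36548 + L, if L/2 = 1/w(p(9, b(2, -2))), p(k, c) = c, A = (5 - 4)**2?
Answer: -9648671/264 ≈ -36548.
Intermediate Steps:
A = 1 (A = 1**2 = 1)
b(C, q) = -6*C
w(n) = (1 + n)*(-36 + n) (w(n) = (-36 + n)*(1 + n) = (1 + n)*(-36 + n))
L = 1/264 (L = 2/(-36 + (-6*2)**2 - (-210)*2) = 2/(-36 + (-12)**2 - 35*(-12)) = 2/(-36 + 144 + 420) = 2/528 = 2*(1/528) = 1/264 ≈ 0.0037879)
-36548 + L = -36548 + 1/264 = -9648671/264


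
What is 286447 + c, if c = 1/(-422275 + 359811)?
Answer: 17892625407/62464 ≈ 2.8645e+5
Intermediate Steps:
c = -1/62464 (c = 1/(-62464) = -1/62464 ≈ -1.6009e-5)
286447 + c = 286447 - 1/62464 = 17892625407/62464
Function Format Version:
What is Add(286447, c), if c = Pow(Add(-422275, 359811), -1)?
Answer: Rational(17892625407, 62464) ≈ 2.8645e+5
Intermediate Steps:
c = Rational(-1, 62464) (c = Pow(-62464, -1) = Rational(-1, 62464) ≈ -1.6009e-5)
Add(286447, c) = Add(286447, Rational(-1, 62464)) = Rational(17892625407, 62464)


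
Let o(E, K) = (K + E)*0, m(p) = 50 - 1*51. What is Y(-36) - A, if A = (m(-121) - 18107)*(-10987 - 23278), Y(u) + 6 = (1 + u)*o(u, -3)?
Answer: -620470626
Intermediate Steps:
m(p) = -1 (m(p) = 50 - 51 = -1)
o(E, K) = 0 (o(E, K) = (E + K)*0 = 0)
Y(u) = -6 (Y(u) = -6 + (1 + u)*0 = -6 + 0 = -6)
A = 620470620 (A = (-1 - 18107)*(-10987 - 23278) = -18108*(-34265) = 620470620)
Y(-36) - A = -6 - 1*620470620 = -6 - 620470620 = -620470626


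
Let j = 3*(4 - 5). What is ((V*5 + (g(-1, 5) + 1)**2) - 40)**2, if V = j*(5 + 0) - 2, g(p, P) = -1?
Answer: 15625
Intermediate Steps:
j = -3 (j = 3*(-1) = -3)
V = -17 (V = -3*(5 + 0) - 2 = -3*5 - 2 = -15 - 2 = -17)
((V*5 + (g(-1, 5) + 1)**2) - 40)**2 = ((-17*5 + (-1 + 1)**2) - 40)**2 = ((-85 + 0**2) - 40)**2 = ((-85 + 0) - 40)**2 = (-85 - 40)**2 = (-125)**2 = 15625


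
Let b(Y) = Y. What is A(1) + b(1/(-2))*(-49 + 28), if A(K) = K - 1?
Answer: 21/2 ≈ 10.500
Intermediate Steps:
A(K) = -1 + K
A(1) + b(1/(-2))*(-49 + 28) = (-1 + 1) + (1/(-2))*(-49 + 28) = 0 + (1*(-½))*(-21) = 0 - ½*(-21) = 0 + 21/2 = 21/2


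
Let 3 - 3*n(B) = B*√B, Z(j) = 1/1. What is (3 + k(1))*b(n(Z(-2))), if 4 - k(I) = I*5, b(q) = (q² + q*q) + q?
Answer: 28/9 ≈ 3.1111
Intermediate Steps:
Z(j) = 1 (Z(j) = 1*1 = 1)
n(B) = 1 - B^(3/2)/3 (n(B) = 1 - B*√B/3 = 1 - B^(3/2)/3)
b(q) = q + 2*q² (b(q) = (q² + q²) + q = 2*q² + q = q + 2*q²)
k(I) = 4 - 5*I (k(I) = 4 - I*5 = 4 - 5*I)
(3 + k(1))*b(n(Z(-2))) = (3 + (4 - 5*1))*((1 - 1^(3/2)/3)*(1 + 2*(1 - 1^(3/2)/3))) = (3 + (4 - 5))*((1 - ⅓*1)*(1 + 2*(1 - ⅓*1))) = (3 - 1)*((1 - ⅓)*(1 + 2*(1 - ⅓))) = 2*(2*(1 + 2*(⅔))/3) = 2*(2*(1 + 4/3)/3) = 2*((⅔)*(7/3)) = 2*(14/9) = 28/9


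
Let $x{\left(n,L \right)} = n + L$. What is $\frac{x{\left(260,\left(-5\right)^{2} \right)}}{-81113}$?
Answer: $- \frac{285}{81113} \approx -0.0035136$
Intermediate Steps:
$x{\left(n,L \right)} = L + n$
$\frac{x{\left(260,\left(-5\right)^{2} \right)}}{-81113} = \frac{\left(-5\right)^{2} + 260}{-81113} = \left(25 + 260\right) \left(- \frac{1}{81113}\right) = 285 \left(- \frac{1}{81113}\right) = - \frac{285}{81113}$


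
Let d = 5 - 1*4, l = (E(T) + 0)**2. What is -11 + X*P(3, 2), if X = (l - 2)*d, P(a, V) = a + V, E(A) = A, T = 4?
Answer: 59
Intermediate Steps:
l = 16 (l = (4 + 0)**2 = 4**2 = 16)
d = 1 (d = 5 - 4 = 1)
P(a, V) = V + a
X = 14 (X = (16 - 2)*1 = 14*1 = 14)
-11 + X*P(3, 2) = -11 + 14*(2 + 3) = -11 + 14*5 = -11 + 70 = 59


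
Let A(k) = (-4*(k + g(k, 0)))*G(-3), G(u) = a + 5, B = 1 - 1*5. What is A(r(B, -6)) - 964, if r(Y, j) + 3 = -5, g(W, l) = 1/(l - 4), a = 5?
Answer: -634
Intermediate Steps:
B = -4 (B = 1 - 5 = -4)
G(u) = 10 (G(u) = 5 + 5 = 10)
g(W, l) = 1/(-4 + l)
r(Y, j) = -8 (r(Y, j) = -3 - 5 = -8)
A(k) = 10 - 40*k (A(k) = -4*(k + 1/(-4 + 0))*10 = -4*(k + 1/(-4))*10 = -4*(k - 1/4)*10 = -4*(-1/4 + k)*10 = (1 - 4*k)*10 = 10 - 40*k)
A(r(B, -6)) - 964 = (10 - 40*(-8)) - 964 = (10 + 320) - 964 = 330 - 964 = -634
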